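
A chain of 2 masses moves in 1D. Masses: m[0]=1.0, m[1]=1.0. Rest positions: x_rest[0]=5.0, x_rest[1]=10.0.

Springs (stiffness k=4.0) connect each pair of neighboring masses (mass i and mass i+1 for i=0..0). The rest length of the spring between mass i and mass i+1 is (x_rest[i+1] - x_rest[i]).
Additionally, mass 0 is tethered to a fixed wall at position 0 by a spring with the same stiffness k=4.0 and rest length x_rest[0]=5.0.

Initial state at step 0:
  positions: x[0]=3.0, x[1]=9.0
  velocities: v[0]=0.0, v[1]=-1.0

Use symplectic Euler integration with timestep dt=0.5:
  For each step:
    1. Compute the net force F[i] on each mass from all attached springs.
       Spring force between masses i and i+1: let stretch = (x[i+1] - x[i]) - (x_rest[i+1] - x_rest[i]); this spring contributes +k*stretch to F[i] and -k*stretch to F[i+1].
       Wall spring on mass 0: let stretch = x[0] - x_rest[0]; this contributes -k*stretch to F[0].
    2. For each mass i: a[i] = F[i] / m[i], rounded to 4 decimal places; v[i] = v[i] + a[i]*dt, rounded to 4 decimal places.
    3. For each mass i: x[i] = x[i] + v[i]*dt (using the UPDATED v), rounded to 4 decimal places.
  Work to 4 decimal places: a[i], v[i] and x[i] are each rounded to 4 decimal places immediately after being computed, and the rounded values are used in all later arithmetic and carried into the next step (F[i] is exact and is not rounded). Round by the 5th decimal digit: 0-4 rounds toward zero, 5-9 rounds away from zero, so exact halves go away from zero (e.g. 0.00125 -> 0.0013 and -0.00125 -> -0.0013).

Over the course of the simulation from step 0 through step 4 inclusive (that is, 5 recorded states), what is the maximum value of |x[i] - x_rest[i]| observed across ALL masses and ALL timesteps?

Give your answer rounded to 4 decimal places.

Answer: 2.5000

Derivation:
Step 0: x=[3.0000 9.0000] v=[0.0000 -1.0000]
Step 1: x=[6.0000 7.5000] v=[6.0000 -3.0000]
Step 2: x=[4.5000 9.5000] v=[-3.0000 4.0000]
Step 3: x=[3.5000 11.5000] v=[-2.0000 4.0000]
Step 4: x=[7.0000 10.5000] v=[7.0000 -2.0000]
Max displacement = 2.5000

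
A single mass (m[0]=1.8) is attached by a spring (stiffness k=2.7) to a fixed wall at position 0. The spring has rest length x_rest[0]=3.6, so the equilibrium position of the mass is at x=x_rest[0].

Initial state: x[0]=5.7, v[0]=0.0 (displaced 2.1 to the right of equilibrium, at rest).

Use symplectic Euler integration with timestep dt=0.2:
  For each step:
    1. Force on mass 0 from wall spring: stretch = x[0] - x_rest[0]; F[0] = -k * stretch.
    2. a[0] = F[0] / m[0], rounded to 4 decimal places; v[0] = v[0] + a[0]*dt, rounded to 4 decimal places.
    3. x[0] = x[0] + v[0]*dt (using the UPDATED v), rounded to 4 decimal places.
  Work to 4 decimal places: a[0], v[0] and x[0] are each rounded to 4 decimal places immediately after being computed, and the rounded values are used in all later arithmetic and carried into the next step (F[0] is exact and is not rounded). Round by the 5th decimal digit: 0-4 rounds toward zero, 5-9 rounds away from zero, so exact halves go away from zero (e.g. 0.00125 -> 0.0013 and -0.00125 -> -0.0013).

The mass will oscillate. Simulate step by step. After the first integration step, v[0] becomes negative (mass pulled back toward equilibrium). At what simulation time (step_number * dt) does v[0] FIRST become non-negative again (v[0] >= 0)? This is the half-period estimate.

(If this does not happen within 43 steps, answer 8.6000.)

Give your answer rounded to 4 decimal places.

Step 0: x=[5.7000] v=[0.0000]
Step 1: x=[5.5740] v=[-0.6300]
Step 2: x=[5.3296] v=[-1.2222]
Step 3: x=[4.9814] v=[-1.7411]
Step 4: x=[4.5503] v=[-2.1555]
Step 5: x=[4.0622] v=[-2.4406]
Step 6: x=[3.5463] v=[-2.5793]
Step 7: x=[3.0337] v=[-2.5632]
Step 8: x=[2.5550] v=[-2.3933]
Step 9: x=[2.1390] v=[-2.0798]
Step 10: x=[1.8107] v=[-1.6415]
Step 11: x=[1.5898] v=[-1.1047]
Step 12: x=[1.4895] v=[-0.5016]
Step 13: x=[1.5158] v=[0.1316]
First v>=0 after going negative at step 13, time=2.6000

Answer: 2.6000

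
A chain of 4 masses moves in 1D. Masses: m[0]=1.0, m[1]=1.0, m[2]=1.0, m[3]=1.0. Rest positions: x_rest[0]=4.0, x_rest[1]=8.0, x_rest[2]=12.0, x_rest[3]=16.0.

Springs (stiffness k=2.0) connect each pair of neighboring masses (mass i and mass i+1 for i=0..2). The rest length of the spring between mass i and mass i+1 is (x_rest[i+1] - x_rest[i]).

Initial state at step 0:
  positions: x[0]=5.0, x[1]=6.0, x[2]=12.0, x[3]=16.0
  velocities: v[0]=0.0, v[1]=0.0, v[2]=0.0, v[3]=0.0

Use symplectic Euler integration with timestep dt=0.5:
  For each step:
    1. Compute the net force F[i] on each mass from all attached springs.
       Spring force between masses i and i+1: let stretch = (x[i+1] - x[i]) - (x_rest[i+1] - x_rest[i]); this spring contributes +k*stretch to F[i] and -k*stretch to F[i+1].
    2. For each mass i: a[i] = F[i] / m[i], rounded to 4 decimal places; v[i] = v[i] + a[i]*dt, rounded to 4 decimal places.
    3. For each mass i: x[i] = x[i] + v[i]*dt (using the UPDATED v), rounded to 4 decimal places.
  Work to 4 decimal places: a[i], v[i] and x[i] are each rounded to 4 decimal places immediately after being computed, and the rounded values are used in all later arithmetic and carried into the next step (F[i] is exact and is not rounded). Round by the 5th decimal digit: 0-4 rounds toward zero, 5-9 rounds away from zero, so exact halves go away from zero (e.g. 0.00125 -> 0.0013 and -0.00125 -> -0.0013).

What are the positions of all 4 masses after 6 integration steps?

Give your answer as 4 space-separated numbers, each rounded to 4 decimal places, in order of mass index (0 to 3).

Answer: 3.8750 8.3125 9.6875 17.1250

Derivation:
Step 0: x=[5.0000 6.0000 12.0000 16.0000] v=[0.0000 0.0000 0.0000 0.0000]
Step 1: x=[3.5000 8.5000 11.0000 16.0000] v=[-3.0000 5.0000 -2.0000 0.0000]
Step 2: x=[2.5000 9.7500 11.2500 15.5000] v=[-2.0000 2.5000 0.5000 -1.0000]
Step 3: x=[3.1250 8.1250 12.8750 14.8750] v=[1.2500 -3.2500 3.2500 -1.2500]
Step 4: x=[4.2500 6.3750 13.1250 15.2500] v=[2.2500 -3.5000 0.5000 0.7500]
Step 5: x=[4.4375 6.9375 11.0625 16.5625] v=[0.3750 1.1250 -4.1250 2.6250]
Step 6: x=[3.8750 8.3125 9.6875 17.1250] v=[-1.1250 2.7500 -2.7500 1.1250]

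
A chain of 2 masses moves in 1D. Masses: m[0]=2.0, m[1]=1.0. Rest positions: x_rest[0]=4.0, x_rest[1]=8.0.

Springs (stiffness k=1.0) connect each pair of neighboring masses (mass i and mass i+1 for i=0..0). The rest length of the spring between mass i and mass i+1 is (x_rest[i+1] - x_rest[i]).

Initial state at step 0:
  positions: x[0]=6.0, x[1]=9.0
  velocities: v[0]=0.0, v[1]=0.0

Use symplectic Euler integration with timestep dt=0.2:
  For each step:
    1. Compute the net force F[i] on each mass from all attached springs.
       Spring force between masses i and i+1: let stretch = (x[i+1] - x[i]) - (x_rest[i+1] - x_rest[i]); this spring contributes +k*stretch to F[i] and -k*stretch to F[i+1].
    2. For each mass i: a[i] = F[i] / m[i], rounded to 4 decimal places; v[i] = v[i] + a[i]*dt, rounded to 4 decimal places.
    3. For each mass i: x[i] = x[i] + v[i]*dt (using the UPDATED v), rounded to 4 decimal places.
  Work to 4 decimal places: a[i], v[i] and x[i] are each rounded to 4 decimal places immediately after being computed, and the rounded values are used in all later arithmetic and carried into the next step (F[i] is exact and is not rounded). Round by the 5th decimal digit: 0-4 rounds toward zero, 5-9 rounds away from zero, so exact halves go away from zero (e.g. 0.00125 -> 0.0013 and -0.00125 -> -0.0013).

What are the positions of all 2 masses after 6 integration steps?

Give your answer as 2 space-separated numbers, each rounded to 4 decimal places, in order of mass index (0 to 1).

Step 0: x=[6.0000 9.0000] v=[0.0000 0.0000]
Step 1: x=[5.9800 9.0400] v=[-0.1000 0.2000]
Step 2: x=[5.9412 9.1176] v=[-0.1940 0.3880]
Step 3: x=[5.8859 9.2281] v=[-0.2764 0.5527]
Step 4: x=[5.8175 9.3650] v=[-0.3422 0.6843]
Step 5: x=[5.7400 9.5200] v=[-0.3875 0.7748]
Step 6: x=[5.6581 9.6838] v=[-0.4095 0.8188]

Answer: 5.6581 9.6838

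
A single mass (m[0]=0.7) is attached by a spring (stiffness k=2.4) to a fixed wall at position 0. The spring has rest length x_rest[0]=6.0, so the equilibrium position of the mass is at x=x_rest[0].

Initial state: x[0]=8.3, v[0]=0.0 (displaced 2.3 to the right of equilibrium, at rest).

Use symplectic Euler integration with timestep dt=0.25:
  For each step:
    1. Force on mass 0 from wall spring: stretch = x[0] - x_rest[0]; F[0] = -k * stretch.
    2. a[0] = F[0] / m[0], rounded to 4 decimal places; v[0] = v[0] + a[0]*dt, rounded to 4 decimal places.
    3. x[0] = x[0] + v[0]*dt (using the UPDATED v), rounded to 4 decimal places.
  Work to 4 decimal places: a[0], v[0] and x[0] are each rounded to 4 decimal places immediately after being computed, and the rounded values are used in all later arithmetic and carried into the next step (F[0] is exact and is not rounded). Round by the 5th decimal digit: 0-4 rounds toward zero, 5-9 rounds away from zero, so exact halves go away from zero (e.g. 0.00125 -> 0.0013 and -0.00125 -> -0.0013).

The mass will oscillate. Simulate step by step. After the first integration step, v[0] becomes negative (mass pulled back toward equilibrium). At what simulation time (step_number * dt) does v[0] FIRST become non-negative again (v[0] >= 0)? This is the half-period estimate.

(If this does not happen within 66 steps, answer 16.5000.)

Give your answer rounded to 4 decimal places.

Answer: 1.7500

Derivation:
Step 0: x=[8.3000] v=[0.0000]
Step 1: x=[7.8072] v=[-1.9714]
Step 2: x=[6.9271] v=[-3.5204]
Step 3: x=[5.8483] v=[-4.3151]
Step 4: x=[4.8020] v=[-4.1851]
Step 5: x=[4.0124] v=[-3.1583]
Step 6: x=[3.6487] v=[-1.4547]
Step 7: x=[3.7889] v=[0.5607]
First v>=0 after going negative at step 7, time=1.7500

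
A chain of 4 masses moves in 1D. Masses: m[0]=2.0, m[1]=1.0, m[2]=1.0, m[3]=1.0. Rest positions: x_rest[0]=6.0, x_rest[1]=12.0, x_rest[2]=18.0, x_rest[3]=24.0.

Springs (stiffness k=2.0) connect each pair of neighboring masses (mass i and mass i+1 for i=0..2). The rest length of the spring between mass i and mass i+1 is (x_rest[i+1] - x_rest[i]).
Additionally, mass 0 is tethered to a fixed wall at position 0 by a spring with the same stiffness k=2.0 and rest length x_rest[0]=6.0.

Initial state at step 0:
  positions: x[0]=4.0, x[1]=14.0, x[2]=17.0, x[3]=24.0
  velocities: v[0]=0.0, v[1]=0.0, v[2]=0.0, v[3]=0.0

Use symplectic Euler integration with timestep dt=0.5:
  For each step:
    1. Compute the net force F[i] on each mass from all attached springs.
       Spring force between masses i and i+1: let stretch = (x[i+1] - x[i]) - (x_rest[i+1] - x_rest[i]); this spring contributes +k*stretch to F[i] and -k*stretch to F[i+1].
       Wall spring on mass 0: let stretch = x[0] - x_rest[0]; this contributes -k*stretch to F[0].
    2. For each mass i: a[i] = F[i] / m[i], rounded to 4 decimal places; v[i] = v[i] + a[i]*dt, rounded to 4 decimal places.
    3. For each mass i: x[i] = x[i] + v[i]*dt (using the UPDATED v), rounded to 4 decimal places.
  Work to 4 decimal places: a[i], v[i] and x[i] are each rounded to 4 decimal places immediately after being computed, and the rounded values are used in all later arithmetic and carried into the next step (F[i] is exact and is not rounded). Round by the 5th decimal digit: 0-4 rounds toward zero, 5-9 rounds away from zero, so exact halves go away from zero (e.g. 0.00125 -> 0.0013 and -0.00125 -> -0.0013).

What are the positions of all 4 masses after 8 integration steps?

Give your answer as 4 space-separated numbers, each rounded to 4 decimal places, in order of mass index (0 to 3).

Answer: 5.8586 12.7041 15.8395 26.0275

Derivation:
Step 0: x=[4.0000 14.0000 17.0000 24.0000] v=[0.0000 0.0000 0.0000 0.0000]
Step 1: x=[5.5000 10.5000 19.0000 23.5000] v=[3.0000 -7.0000 4.0000 -1.0000]
Step 2: x=[6.8750 8.7500 19.0000 23.7500] v=[2.7500 -3.5000 0.0000 0.5000]
Step 3: x=[7.0000 11.1875 16.2500 24.6250] v=[0.2500 4.8750 -5.5000 1.7500]
Step 4: x=[6.4219 14.0625 15.1563 24.3125] v=[-1.1563 5.7500 -2.1875 -0.6250]
Step 5: x=[6.1484 13.6641 18.0938 22.4219] v=[-0.5470 -0.7968 5.8749 -3.7812]
Step 6: x=[6.2168 11.7227 20.9805 21.3673] v=[0.1367 -3.8828 5.7733 -2.1093]
Step 7: x=[6.1074 11.6573 19.4317 23.1193] v=[-0.2188 -0.1309 -3.0977 3.5039]
Step 8: x=[5.8586 12.7041 15.8395 26.0275] v=[-0.4976 2.0936 -7.1845 5.8163]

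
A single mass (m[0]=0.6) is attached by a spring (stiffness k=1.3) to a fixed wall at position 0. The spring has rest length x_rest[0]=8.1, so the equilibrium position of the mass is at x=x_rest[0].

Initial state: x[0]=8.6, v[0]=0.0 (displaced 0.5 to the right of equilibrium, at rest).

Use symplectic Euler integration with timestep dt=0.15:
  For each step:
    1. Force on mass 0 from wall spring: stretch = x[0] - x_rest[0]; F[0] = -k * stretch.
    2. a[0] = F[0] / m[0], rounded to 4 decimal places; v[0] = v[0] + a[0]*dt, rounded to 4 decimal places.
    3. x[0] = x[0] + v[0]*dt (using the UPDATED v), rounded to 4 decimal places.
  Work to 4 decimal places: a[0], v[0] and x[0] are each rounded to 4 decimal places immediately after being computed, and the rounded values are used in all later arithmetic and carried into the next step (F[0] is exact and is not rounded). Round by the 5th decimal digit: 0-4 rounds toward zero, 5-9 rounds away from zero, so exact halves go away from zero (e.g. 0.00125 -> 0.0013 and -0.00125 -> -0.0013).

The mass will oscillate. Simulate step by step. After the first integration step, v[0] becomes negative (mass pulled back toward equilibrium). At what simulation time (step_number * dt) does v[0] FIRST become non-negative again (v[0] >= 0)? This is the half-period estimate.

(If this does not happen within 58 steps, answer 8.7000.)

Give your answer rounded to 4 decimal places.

Step 0: x=[8.6000] v=[0.0000]
Step 1: x=[8.5756] v=[-0.1625]
Step 2: x=[8.5280] v=[-0.3171]
Step 3: x=[8.4596] v=[-0.4562]
Step 4: x=[8.3736] v=[-0.5731]
Step 5: x=[8.2743] v=[-0.6620]
Step 6: x=[8.1665] v=[-0.7187]
Step 7: x=[8.0555] v=[-0.7403]
Step 8: x=[7.9466] v=[-0.7258]
Step 9: x=[7.8452] v=[-0.6759]
Step 10: x=[7.7562] v=[-0.5931]
Step 11: x=[7.6840] v=[-0.4814]
Step 12: x=[7.6321] v=[-0.3462]
Step 13: x=[7.6030] v=[-0.1941]
Step 14: x=[7.5981] v=[-0.0326]
Step 15: x=[7.6177] v=[0.1305]
First v>=0 after going negative at step 15, time=2.2500

Answer: 2.2500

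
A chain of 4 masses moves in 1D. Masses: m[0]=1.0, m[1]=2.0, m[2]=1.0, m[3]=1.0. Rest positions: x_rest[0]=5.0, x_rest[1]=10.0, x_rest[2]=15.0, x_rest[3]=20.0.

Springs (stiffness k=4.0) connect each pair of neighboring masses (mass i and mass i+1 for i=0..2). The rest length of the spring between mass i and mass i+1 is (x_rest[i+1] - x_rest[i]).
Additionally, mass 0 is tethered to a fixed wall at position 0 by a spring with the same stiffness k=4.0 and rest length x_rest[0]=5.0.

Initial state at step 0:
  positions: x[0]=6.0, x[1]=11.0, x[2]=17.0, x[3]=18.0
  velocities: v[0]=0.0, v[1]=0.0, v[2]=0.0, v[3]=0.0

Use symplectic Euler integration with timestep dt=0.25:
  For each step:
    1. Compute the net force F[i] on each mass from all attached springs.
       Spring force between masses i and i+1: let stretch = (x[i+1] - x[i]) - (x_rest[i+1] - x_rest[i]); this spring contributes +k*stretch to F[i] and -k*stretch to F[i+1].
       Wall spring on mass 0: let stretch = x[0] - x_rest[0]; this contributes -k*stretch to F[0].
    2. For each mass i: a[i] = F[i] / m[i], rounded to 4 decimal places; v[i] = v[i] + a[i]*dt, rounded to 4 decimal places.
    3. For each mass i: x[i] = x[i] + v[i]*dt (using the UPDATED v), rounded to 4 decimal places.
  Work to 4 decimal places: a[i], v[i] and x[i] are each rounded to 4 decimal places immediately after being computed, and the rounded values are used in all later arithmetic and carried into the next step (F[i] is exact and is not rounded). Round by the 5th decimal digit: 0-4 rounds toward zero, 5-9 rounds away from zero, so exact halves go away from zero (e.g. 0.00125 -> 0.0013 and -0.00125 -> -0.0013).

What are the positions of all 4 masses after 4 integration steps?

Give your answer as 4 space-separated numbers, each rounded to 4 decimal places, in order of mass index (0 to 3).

Answer: 5.0274 10.1368 14.0176 21.8790

Derivation:
Step 0: x=[6.0000 11.0000 17.0000 18.0000] v=[0.0000 0.0000 0.0000 0.0000]
Step 1: x=[5.7500 11.1250 15.7500 19.0000] v=[-1.0000 0.5000 -5.0000 4.0000]
Step 2: x=[5.4063 11.1563 14.1563 20.4375] v=[-1.3750 0.1250 -6.3750 5.7500]
Step 3: x=[5.1485 10.8438 13.3829 21.5547] v=[-1.0313 -1.2500 -3.0938 4.4688]
Step 4: x=[5.0274 10.1368 14.0176 21.8790] v=[-0.4845 -2.8281 2.5389 1.2970]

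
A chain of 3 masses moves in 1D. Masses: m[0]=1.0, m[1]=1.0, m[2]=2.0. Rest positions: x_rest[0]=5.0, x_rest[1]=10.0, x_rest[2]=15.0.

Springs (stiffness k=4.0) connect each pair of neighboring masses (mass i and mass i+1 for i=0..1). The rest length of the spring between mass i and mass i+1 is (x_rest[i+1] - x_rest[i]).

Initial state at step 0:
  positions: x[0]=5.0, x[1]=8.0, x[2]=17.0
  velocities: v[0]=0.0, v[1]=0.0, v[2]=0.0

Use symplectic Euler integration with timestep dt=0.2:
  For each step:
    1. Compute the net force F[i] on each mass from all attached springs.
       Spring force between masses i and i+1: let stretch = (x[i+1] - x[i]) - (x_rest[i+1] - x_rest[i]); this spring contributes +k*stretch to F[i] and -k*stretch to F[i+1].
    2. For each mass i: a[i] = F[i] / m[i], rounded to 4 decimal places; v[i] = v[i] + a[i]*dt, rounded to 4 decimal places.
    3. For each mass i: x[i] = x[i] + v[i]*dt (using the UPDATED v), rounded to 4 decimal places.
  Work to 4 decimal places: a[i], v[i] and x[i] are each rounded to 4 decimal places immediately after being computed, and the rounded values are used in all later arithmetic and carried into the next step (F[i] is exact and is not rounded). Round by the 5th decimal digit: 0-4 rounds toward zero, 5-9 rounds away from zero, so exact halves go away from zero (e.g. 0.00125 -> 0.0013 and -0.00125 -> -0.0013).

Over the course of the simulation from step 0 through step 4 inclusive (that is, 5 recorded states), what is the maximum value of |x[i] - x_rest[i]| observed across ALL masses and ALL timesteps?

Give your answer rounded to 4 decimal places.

Answer: 2.6376

Derivation:
Step 0: x=[5.0000 8.0000 17.0000] v=[0.0000 0.0000 0.0000]
Step 1: x=[4.6800 8.9600 16.6800] v=[-1.6000 4.8000 -1.6000]
Step 2: x=[4.2448 10.4704 16.1424] v=[-2.1760 7.5520 -2.6880]
Step 3: x=[4.0057 11.8922 15.5510] v=[-1.1955 7.1091 -2.9568]
Step 4: x=[4.2284 12.6376 15.0669] v=[1.1137 3.7269 -2.4203]
Max displacement = 2.6376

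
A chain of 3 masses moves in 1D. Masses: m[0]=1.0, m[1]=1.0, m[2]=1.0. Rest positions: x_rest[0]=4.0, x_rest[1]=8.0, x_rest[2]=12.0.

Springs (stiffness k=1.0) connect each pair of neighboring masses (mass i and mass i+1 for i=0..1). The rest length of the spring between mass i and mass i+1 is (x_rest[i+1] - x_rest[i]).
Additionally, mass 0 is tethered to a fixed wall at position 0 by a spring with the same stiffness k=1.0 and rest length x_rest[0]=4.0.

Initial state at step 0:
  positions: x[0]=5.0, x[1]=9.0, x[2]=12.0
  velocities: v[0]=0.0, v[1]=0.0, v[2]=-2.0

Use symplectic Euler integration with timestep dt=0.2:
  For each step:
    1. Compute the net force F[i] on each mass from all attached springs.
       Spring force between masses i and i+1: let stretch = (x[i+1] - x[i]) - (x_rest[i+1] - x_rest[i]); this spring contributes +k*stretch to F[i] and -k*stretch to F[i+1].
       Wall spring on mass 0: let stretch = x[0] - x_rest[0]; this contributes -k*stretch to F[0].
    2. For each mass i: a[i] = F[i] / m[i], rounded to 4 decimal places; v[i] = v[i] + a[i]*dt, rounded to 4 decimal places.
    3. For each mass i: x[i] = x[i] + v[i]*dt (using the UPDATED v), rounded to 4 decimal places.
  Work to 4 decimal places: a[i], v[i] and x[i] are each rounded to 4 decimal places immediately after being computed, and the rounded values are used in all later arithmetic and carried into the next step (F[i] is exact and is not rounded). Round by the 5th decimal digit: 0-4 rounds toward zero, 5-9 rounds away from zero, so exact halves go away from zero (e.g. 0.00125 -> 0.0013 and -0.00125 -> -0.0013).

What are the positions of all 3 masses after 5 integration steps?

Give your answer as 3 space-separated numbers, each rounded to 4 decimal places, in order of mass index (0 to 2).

Step 0: x=[5.0000 9.0000 12.0000] v=[0.0000 0.0000 -2.0000]
Step 1: x=[4.9600 8.9600 11.6400] v=[-0.2000 -0.2000 -1.8000]
Step 2: x=[4.8816 8.8672 11.3328] v=[-0.3920 -0.4640 -1.5360]
Step 3: x=[4.7674 8.7136 11.0870] v=[-0.5712 -0.7680 -1.2291]
Step 4: x=[4.6203 8.4971 10.9062] v=[-0.7354 -1.0826 -0.9038]
Step 5: x=[4.4435 8.2219 10.7891] v=[-0.8841 -1.3761 -0.5856]

Answer: 4.4435 8.2219 10.7891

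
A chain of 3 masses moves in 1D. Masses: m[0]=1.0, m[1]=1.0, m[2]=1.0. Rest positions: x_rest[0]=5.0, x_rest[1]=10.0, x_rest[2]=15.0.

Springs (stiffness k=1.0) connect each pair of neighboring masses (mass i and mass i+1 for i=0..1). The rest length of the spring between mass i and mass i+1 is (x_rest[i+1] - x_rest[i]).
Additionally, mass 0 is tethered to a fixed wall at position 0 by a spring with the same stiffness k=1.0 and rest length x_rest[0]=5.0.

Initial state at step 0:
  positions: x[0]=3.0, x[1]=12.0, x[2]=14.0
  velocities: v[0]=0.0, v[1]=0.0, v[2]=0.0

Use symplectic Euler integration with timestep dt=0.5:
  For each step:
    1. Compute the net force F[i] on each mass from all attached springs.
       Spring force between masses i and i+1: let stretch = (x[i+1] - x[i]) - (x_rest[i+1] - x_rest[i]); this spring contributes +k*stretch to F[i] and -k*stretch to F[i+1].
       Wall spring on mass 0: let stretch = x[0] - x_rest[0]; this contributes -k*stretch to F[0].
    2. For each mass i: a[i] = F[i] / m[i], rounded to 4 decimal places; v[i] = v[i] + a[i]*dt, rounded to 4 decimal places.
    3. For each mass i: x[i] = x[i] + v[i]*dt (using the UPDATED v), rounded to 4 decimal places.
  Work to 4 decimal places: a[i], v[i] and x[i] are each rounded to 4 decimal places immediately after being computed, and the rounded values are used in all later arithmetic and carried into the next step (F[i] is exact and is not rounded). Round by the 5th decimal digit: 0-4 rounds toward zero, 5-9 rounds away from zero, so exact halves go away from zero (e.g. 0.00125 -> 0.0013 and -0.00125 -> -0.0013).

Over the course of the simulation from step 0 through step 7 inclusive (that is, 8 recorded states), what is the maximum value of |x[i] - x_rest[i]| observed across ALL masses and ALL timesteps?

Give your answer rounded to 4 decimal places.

Step 0: x=[3.0000 12.0000 14.0000] v=[0.0000 0.0000 0.0000]
Step 1: x=[4.5000 10.2500 14.7500] v=[3.0000 -3.5000 1.5000]
Step 2: x=[6.3125 8.1875 15.6250] v=[3.6250 -4.1250 1.7500]
Step 3: x=[7.0157 7.5156 15.8907] v=[1.4063 -1.3438 0.5313]
Step 4: x=[6.0899 8.8125 15.3126] v=[-1.8516 2.5938 -1.1563]
Step 5: x=[4.3223 11.0538 14.3594] v=[-3.5353 4.4826 -1.9064]
Step 6: x=[3.1570 12.4387 13.8298] v=[-2.3307 2.7697 -1.0592]
Step 7: x=[3.5229 11.8509 14.2025] v=[0.7317 -1.1756 0.7453]
Max displacement = 2.4844

Answer: 2.4844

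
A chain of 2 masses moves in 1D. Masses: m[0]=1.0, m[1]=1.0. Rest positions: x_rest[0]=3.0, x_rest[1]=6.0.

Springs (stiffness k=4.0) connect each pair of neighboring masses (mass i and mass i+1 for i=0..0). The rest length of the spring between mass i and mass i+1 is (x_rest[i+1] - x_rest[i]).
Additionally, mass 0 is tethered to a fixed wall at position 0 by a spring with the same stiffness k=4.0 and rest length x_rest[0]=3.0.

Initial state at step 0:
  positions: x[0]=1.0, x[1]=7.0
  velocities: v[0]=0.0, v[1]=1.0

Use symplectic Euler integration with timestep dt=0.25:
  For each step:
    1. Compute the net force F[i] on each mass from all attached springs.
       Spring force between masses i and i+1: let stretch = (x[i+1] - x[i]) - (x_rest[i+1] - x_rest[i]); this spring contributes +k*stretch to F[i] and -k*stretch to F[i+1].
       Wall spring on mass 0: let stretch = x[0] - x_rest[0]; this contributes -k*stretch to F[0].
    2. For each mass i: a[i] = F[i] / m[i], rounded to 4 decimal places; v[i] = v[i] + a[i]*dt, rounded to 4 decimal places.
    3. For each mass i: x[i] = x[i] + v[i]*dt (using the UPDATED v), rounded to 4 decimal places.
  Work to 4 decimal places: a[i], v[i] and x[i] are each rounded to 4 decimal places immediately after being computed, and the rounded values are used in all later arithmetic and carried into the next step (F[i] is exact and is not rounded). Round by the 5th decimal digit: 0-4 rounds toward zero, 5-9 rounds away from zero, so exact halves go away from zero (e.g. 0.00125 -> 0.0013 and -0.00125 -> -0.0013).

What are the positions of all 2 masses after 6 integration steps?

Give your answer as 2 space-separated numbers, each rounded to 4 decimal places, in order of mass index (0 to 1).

Answer: 2.2053 7.3787

Derivation:
Step 0: x=[1.0000 7.0000] v=[0.0000 1.0000]
Step 1: x=[2.2500 6.5000] v=[5.0000 -2.0000]
Step 2: x=[4.0000 5.6875] v=[7.0000 -3.2500]
Step 3: x=[5.1719 5.2031] v=[4.6875 -1.9375]
Step 4: x=[5.0586 5.4609] v=[-0.4532 1.0313]
Step 5: x=[3.7812 6.3682] v=[-5.1095 3.6290]
Step 6: x=[2.2053 7.3787] v=[-6.3037 4.0420]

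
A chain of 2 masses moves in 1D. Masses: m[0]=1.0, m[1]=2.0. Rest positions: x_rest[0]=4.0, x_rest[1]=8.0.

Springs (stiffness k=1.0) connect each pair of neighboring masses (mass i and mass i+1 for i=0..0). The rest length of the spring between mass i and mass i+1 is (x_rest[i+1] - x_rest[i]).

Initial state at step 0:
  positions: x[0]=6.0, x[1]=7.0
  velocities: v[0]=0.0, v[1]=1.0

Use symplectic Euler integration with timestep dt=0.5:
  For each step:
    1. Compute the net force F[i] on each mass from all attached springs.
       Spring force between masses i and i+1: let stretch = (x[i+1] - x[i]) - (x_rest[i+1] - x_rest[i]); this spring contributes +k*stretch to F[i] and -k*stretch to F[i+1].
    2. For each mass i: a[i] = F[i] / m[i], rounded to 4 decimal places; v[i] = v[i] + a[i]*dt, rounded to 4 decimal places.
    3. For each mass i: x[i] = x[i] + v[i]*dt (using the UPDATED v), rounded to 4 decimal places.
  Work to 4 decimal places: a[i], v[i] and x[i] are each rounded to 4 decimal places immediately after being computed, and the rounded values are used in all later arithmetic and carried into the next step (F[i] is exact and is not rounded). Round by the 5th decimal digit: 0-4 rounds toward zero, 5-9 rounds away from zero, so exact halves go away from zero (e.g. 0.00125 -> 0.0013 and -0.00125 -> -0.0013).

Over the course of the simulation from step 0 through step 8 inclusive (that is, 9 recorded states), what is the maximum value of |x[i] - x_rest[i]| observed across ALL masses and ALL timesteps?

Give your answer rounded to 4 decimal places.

Answer: 4.3659

Derivation:
Step 0: x=[6.0000 7.0000] v=[0.0000 1.0000]
Step 1: x=[5.2500 7.8750] v=[-1.5000 1.7500]
Step 2: x=[4.1563 8.9219] v=[-2.1875 2.0938]
Step 3: x=[3.2540 9.8731] v=[-1.8047 1.9024]
Step 4: x=[3.0064 10.4969] v=[-0.4952 1.2476]
Step 5: x=[3.6315 10.6844] v=[1.2501 0.3750]
Step 6: x=[5.0198 10.4903] v=[2.7766 -0.3883]
Step 7: x=[6.7758 10.1123] v=[3.5119 -0.7560]
Step 8: x=[8.3659 9.8173] v=[3.1802 -0.5901]
Max displacement = 4.3659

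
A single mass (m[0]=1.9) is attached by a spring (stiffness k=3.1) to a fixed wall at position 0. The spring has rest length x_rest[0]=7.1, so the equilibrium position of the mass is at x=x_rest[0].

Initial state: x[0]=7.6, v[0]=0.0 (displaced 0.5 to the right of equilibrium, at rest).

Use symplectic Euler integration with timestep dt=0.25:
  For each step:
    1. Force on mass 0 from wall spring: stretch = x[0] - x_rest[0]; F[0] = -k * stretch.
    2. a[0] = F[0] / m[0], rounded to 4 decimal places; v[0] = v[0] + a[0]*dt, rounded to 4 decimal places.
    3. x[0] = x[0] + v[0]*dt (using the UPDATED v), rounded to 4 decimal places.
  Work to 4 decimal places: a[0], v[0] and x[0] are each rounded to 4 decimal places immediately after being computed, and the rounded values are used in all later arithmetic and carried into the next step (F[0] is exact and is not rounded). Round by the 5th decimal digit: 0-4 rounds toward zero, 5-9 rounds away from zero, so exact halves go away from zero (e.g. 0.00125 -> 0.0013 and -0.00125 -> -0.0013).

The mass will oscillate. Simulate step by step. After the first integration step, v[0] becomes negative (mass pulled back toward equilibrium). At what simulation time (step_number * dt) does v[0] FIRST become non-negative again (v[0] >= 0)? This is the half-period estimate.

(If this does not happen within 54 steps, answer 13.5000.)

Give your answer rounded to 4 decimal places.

Step 0: x=[7.6000] v=[0.0000]
Step 1: x=[7.5490] v=[-0.2040]
Step 2: x=[7.4522] v=[-0.3872]
Step 3: x=[7.3195] v=[-0.5309]
Step 4: x=[7.1644] v=[-0.6204]
Step 5: x=[7.0027] v=[-0.6467]
Step 6: x=[6.8510] v=[-0.6070]
Step 7: x=[6.7247] v=[-0.5054]
Step 8: x=[6.6366] v=[-0.3523]
Step 9: x=[6.5958] v=[-0.1633]
Step 10: x=[6.6064] v=[0.0424]
First v>=0 after going negative at step 10, time=2.5000

Answer: 2.5000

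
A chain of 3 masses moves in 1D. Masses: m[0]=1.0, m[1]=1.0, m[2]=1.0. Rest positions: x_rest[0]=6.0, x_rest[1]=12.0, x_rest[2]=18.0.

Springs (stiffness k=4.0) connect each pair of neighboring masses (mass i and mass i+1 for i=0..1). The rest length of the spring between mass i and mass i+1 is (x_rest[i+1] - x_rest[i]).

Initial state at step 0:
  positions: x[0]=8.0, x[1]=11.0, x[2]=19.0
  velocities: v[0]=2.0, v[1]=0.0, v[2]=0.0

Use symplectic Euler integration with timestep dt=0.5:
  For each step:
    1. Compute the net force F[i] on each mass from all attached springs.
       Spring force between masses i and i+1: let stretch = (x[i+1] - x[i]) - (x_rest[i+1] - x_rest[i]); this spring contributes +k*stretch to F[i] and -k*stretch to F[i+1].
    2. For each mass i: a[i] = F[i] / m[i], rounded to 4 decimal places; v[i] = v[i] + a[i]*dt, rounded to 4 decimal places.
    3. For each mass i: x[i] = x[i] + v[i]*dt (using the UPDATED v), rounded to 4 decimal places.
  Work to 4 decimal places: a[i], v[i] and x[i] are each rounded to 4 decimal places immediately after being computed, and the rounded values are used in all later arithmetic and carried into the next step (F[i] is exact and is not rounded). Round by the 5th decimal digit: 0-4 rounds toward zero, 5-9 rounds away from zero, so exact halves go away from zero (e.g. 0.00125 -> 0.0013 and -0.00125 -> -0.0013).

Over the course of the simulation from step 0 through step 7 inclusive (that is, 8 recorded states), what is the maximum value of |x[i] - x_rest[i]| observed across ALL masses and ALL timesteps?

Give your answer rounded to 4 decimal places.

Answer: 6.0000

Derivation:
Step 0: x=[8.0000 11.0000 19.0000] v=[2.0000 0.0000 0.0000]
Step 1: x=[6.0000 16.0000 17.0000] v=[-4.0000 10.0000 -4.0000]
Step 2: x=[8.0000 12.0000 20.0000] v=[4.0000 -8.0000 6.0000]
Step 3: x=[8.0000 12.0000 21.0000] v=[0.0000 0.0000 2.0000]
Step 4: x=[6.0000 17.0000 19.0000] v=[-4.0000 10.0000 -4.0000]
Step 5: x=[9.0000 13.0000 21.0000] v=[6.0000 -8.0000 4.0000]
Step 6: x=[10.0000 13.0000 21.0000] v=[2.0000 0.0000 0.0000]
Step 7: x=[8.0000 18.0000 19.0000] v=[-4.0000 10.0000 -4.0000]
Max displacement = 6.0000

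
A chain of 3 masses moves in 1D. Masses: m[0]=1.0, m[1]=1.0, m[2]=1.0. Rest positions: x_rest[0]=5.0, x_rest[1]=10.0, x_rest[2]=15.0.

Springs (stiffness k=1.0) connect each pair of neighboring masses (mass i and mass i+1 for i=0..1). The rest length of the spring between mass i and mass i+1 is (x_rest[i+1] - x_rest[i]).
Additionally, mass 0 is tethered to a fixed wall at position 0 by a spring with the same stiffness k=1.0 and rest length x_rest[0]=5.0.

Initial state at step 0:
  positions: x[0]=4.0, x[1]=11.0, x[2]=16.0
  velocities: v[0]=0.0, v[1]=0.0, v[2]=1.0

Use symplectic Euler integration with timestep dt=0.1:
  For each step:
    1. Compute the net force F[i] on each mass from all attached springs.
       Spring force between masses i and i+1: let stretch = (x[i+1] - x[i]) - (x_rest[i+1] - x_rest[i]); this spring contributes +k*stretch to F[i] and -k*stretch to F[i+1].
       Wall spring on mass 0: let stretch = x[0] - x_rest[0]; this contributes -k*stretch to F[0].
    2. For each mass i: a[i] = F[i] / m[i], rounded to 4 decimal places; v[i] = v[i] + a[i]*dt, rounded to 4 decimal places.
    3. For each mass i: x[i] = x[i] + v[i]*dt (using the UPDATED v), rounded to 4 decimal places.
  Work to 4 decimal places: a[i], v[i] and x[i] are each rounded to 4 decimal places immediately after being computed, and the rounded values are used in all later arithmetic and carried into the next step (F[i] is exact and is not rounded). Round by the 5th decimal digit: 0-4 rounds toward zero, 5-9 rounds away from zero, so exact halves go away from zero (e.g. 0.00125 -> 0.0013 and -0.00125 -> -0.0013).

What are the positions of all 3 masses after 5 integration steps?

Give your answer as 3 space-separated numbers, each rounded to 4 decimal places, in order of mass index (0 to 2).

Answer: 4.4228 10.7433 16.4737

Derivation:
Step 0: x=[4.0000 11.0000 16.0000] v=[0.0000 0.0000 1.0000]
Step 1: x=[4.0300 10.9800 16.1000] v=[0.3000 -0.2000 1.0000]
Step 2: x=[4.0892 10.9417 16.1988] v=[0.5920 -0.3830 0.9880]
Step 3: x=[4.1760 10.8875 16.2950] v=[0.8683 -0.5425 0.9623]
Step 4: x=[4.2882 10.8202 16.3872] v=[1.1219 -0.6729 0.9216]
Step 5: x=[4.4228 10.7433 16.4737] v=[1.3463 -0.7694 0.8649]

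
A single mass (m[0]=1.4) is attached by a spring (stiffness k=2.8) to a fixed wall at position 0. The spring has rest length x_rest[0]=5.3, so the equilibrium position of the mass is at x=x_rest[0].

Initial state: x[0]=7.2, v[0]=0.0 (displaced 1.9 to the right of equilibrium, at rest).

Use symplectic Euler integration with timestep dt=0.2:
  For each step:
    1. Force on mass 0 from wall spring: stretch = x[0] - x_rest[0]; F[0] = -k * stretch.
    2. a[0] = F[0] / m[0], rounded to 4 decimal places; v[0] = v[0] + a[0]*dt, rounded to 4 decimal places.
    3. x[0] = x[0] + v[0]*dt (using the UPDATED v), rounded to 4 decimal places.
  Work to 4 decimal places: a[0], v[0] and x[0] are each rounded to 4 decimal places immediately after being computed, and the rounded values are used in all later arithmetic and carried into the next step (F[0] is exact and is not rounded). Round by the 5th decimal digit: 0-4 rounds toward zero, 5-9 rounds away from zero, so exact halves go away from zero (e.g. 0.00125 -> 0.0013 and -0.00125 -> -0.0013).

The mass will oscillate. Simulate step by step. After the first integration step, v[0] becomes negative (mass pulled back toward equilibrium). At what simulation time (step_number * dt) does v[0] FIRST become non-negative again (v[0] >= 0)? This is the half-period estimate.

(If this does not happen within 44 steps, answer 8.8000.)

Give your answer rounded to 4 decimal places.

Answer: 2.4000

Derivation:
Step 0: x=[7.2000] v=[0.0000]
Step 1: x=[7.0480] v=[-0.7600]
Step 2: x=[6.7562] v=[-1.4592]
Step 3: x=[6.3479] v=[-2.0417]
Step 4: x=[5.8557] v=[-2.4609]
Step 5: x=[5.3191] v=[-2.6832]
Step 6: x=[4.7809] v=[-2.6908]
Step 7: x=[4.2843] v=[-2.4832]
Step 8: x=[3.8689] v=[-2.0769]
Step 9: x=[3.5680] v=[-1.5045]
Step 10: x=[3.4057] v=[-0.8117]
Step 11: x=[3.3949] v=[-0.0540]
Step 12: x=[3.5365] v=[0.7080]
First v>=0 after going negative at step 12, time=2.4000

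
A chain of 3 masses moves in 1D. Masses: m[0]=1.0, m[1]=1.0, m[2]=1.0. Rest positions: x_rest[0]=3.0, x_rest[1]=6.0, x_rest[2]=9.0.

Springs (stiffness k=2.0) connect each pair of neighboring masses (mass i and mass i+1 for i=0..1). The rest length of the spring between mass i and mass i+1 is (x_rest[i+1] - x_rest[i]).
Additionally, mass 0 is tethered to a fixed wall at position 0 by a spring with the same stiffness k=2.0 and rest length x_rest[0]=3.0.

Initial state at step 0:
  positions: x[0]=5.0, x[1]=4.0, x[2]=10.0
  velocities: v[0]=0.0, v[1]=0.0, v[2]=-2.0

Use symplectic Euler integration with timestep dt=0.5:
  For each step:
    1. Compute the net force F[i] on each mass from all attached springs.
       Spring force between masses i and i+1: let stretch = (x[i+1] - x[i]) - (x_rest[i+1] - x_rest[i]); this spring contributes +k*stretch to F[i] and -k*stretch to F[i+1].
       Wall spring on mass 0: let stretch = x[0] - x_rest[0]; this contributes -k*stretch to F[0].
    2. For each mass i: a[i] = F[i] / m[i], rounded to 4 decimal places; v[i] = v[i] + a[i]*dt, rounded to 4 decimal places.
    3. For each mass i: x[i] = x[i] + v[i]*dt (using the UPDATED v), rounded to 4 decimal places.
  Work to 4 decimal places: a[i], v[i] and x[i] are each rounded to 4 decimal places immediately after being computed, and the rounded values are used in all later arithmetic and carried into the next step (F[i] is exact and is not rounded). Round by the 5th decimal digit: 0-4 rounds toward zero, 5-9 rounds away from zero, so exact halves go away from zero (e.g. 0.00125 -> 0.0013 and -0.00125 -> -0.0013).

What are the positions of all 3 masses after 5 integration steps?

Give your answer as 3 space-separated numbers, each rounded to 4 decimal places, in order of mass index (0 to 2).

Answer: 2.1875 3.7813 7.8750

Derivation:
Step 0: x=[5.0000 4.0000 10.0000] v=[0.0000 0.0000 -2.0000]
Step 1: x=[2.0000 7.5000 7.5000] v=[-6.0000 7.0000 -5.0000]
Step 2: x=[0.7500 8.2500 6.5000] v=[-2.5000 1.5000 -2.0000]
Step 3: x=[2.8750 4.3750 7.8750] v=[4.2500 -7.7500 2.7500]
Step 4: x=[4.3125 1.5000 9.0000] v=[2.8750 -5.7500 2.2500]
Step 5: x=[2.1875 3.7813 7.8750] v=[-4.2500 4.5625 -2.2500]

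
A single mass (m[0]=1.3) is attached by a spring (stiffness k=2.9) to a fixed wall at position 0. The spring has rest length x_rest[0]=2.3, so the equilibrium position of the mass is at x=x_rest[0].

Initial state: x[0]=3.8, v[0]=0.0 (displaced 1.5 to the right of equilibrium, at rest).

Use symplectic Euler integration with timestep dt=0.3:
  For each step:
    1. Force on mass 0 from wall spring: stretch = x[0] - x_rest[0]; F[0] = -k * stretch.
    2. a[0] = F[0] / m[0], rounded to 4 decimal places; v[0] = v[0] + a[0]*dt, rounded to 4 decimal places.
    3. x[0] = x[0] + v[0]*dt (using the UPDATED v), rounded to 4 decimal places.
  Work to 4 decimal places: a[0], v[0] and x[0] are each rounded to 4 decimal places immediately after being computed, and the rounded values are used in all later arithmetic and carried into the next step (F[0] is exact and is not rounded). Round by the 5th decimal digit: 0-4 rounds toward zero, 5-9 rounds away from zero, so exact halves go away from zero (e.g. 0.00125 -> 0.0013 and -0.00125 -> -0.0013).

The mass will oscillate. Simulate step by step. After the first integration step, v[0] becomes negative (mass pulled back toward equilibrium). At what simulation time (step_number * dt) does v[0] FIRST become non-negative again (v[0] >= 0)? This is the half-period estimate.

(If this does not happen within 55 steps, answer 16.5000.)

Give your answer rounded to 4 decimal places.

Step 0: x=[3.8000] v=[0.0000]
Step 1: x=[3.4988] v=[-1.0039]
Step 2: x=[2.9569] v=[-1.8062]
Step 3: x=[2.2832] v=[-2.2458]
Step 4: x=[1.6128] v=[-2.2346]
Step 5: x=[1.0804] v=[-1.7747]
Step 6: x=[0.7929] v=[-0.9585]
Step 7: x=[0.8079] v=[0.0501]
First v>=0 after going negative at step 7, time=2.1000

Answer: 2.1000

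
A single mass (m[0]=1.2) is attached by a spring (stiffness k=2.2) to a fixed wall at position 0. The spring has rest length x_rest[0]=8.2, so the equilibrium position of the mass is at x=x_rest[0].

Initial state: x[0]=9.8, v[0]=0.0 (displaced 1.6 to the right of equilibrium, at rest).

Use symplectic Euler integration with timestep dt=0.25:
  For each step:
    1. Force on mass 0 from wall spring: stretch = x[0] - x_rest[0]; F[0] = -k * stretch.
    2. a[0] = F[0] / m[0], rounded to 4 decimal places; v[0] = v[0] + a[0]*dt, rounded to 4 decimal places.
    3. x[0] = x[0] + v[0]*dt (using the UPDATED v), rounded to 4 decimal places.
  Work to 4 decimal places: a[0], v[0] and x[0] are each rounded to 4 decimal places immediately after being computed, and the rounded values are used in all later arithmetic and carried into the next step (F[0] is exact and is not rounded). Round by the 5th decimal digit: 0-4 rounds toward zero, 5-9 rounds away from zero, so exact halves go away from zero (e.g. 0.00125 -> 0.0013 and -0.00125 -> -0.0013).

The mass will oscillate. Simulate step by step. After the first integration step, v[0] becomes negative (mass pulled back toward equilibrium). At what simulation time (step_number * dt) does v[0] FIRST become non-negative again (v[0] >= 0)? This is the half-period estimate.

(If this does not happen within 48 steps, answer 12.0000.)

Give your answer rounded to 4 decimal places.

Answer: 2.5000

Derivation:
Step 0: x=[9.8000] v=[0.0000]
Step 1: x=[9.6167] v=[-0.7333]
Step 2: x=[9.2711] v=[-1.3826]
Step 3: x=[8.8027] v=[-1.8735]
Step 4: x=[8.2653] v=[-2.1498]
Step 5: x=[7.7204] v=[-2.1797]
Step 6: x=[7.2304] v=[-1.9599]
Step 7: x=[6.8515] v=[-1.5155]
Step 8: x=[6.6272] v=[-0.8974]
Step 9: x=[6.5831] v=[-0.1765]
Step 10: x=[6.7243] v=[0.5646]
First v>=0 after going negative at step 10, time=2.5000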